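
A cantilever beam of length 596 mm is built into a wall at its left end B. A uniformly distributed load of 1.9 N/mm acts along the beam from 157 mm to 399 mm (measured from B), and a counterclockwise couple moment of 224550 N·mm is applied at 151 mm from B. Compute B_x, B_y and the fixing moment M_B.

Resultant of the distributed load: 1.9 × 242 = 459.8 N at 278 mm from B.
ΣF_x = 0: B_x = 0.
ΣF_y = 0: B_y − 1.9·242 = 0 → B_y = 459.8 N.
ΣM about B: M_B − (1.9·242)·278 + 224550 = 0 → M_B = -96730 N·mm.

B_x = 0, B_y = 459.8 N, M_B = -96730 N·mm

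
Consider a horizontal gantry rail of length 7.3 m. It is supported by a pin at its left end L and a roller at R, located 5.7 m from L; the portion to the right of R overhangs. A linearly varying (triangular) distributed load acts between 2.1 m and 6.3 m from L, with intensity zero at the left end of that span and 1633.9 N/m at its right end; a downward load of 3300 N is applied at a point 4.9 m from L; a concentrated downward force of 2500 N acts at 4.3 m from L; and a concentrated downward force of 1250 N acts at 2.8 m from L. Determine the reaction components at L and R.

L_x = 0, L_y = 2195 N, R_y = 8286 N

Resultant of the triangular load: ½ × 1633.9 × 4.2 = 3431.19 N, acting at 4.9 m from L (one-third of the span from the peak).
ΣM about L: R_y·5.7 − (½·1633.9·4.2)·4.9 − 3300·4.9 − 2500·4.3 − 1250·2.8 = 0 → R_y = 47232.831/5.7 = 8286.46 ≈ 8286 N.
ΣF_y = 0: L_y + 8286.46 − ½·1633.9·4.2 − 3300 − 2500 − 1250 = 0 → L_y = 2195 N.
ΣF_x = 0: no horizontal applied forces, so L_x = 0.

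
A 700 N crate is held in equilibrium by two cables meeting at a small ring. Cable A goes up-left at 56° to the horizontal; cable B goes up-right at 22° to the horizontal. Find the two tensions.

ΣF_x = 0: −T_A·cos56° + T_B·cos22° = 0 → T_B = 0.603109·T_A.
ΣF_y = 0: T_A·sin56° + T_B·sin22° = 700.
Substitute: T_A·(0.829038 + 0.603109·0.374607) = 700 → T_A = 663.528 ≈ 663.5 N.
Then T_B = 0.603109 × 663.528 = 400.2 N.

T_A = 663.5 N, T_B = 400.2 N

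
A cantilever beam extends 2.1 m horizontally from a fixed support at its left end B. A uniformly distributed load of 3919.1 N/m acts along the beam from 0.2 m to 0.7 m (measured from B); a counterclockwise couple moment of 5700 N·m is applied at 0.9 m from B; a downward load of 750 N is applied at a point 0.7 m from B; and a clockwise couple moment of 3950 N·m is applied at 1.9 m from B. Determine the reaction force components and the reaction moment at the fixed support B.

Resultant of the distributed load: 3919.1 × 0.5 = 1959.55 N at 0.45 m from B.
ΣF_x = 0: B_x = 0.
ΣF_y = 0: B_y − 3919.1·0.5 − 750 = 0 → B_y = 2710 N.
ΣM about B: M_B − (3919.1·0.5)·0.45 + 5700 − 750·0.7 − 3950 = 0 → M_B = -343.2 N·m.

B_x = 0, B_y = 2710 N, M_B = -343.2 N·m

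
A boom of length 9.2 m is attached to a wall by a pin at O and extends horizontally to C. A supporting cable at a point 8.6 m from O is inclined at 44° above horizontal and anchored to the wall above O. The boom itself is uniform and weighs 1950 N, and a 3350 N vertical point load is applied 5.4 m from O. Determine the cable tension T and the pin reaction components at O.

ΣM about O: T·sin44°·8.6 − 1950·4.6 − 3350·5.4 = 0 → T = 27060/(8.6·0.694658) = 4529.58 ≈ 4530 N.
ΣF_x = 0: O_x − T·cos44° = 0 → O_x = 4529.58 × 0.71934 = 3258 N.
ΣF_y = 0: O_y + T·sin44° − 1950 − 3350 = 0 → O_y = 5300 − 4529.58 × 0.694658 = 2153 N.

T = 4530 N, O_x = 3258 N, O_y = 2153 N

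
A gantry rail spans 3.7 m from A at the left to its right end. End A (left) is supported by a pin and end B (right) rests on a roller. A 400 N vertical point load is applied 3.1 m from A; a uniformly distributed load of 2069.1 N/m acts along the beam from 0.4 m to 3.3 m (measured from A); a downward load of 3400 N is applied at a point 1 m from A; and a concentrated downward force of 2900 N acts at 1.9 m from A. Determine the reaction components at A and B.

A_x = 0, A_y = 6957 N, B_y = 5743 N

Resultant of the distributed load: 2069.1 × 2.9 = 6000.39 N at 1.85 m from A.
Taking moments about A: B_y·3.7 − 400·3.1 − (2069.1·2.9)·1.85 − 3400·1 − 2900·1.9 = 0 → B_y = 21250.7215/3.7 = 5743.44 ≈ 5743 N.
ΣF_y = 0: A_y + 5743.44 − 400 − 2069.1·2.9 − 3400 − 2900 = 0 → A_y = 6957 N.
ΣF_x = 0: no horizontal applied forces, so A_x = 0.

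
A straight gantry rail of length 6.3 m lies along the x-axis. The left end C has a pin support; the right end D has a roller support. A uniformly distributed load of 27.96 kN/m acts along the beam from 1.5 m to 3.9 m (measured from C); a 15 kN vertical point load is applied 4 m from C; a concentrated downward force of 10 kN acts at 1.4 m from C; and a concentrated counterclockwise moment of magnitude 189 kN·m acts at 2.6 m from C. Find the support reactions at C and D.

C_x = 0, C_y = 81.60 kN, D_y = 10.50 kN

Resultant of the distributed load: 27.96 × 2.4 = 67.104 kN at 2.7 m from C.
ΣM about C: D_y·6.3 − (27.96·2.4)·2.7 − 15·4 − 10·1.4 + 189 = 0 → D_y = 66.1808/6.3 = 10.5049 ≈ 10.50 kN.
ΣF_y = 0: C_y + 10.5049 − 27.96·2.4 − 15 − 10 = 0 → C_y = 81.60 kN.
ΣF_x = 0: no horizontal applied forces, so C_x = 0.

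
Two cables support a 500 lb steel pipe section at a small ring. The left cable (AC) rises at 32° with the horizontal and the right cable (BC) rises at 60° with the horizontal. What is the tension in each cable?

T_AC = 250.2 lb, T_BC = 424.3 lb

ΣF_x = 0: −T_AC·cos32° + T_BC·cos60° = 0 → T_BC = 1.6961·T_AC.
ΣF_y = 0: T_AC·sin32° + T_BC·sin60° = 500.
Substitute: T_AC·(0.529919 + 1.6961·0.866025) = 500 → T_AC = 250.152 ≈ 250.2 lb.
Then T_BC = 1.6961 × 250.152 = 424.3 lb.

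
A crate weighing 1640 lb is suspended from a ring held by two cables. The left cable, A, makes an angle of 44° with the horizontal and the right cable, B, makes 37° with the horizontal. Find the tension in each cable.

T_A = 1326 lb, T_B = 1194 lb

ΣF_x = 0: −T_A·cos44° + T_B·cos37° = 0 → T_B = 0.900711·T_A.
ΣF_y = 0: T_A·sin44° + T_B·sin37° = 1640.
Substitute: T_A·(0.694658 + 0.900711·0.601815) = 1640 → T_A = 1326.09 ≈ 1326 lb.
Then T_B = 0.900711 × 1326.09 = 1194 lb.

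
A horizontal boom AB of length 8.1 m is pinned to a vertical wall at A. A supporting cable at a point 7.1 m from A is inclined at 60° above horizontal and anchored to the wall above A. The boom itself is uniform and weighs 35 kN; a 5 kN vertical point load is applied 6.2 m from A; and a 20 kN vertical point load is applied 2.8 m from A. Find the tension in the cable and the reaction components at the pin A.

ΣM about A: T·sin60°·7.1 − 35·4.05 − 5·6.2 − 20·2.8 = 0 → T = 228.75/(7.1·0.866025) = 37.2025 ≈ 37.20 kN.
ΣF_x = 0: A_x − T·cos60° = 0 → A_x = 37.2025 × 0.5 = 18.60 kN.
ΣF_y = 0: A_y + T·sin60° − 35 − 5 − 20 = 0 → A_y = 60 − 37.2025 × 0.866025 = 27.78 kN.

T = 37.20 kN, A_x = 18.60 kN, A_y = 27.78 kN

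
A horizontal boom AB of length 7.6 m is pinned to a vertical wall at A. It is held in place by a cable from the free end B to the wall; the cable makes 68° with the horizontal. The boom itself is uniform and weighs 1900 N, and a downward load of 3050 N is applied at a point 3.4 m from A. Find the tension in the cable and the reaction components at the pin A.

ΣM about A: T·sin68°·7.6 − 1900·3.8 − 3050·3.4 = 0 → T = 17590/(7.6·0.927184) = 2496.24 ≈ 2496 N.
ΣF_x = 0: A_x − T·cos68° = 0 → A_x = 2496.24 × 0.374607 = 935.1 N.
ΣF_y = 0: A_y + T·sin68° − 1900 − 3050 = 0 → A_y = 4950 − 2496.24 × 0.927184 = 2636 N.

T = 2496 N, A_x = 935.1 N, A_y = 2636 N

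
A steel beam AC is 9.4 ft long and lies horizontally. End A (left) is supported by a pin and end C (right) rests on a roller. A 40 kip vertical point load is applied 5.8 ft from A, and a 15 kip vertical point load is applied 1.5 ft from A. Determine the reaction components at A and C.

A_x = 0, A_y = 27.93 kip, C_y = 27.07 kip

Moments about A: C_y·9.4 − 40·5.8 − 15·1.5 = 0 → C_y = 254.5/9.4 = 27.0745 ≈ 27.07 kip.
ΣF_y = 0: A_y + 27.0745 − 40 − 15 = 0 → A_y = 27.93 kip.
ΣF_x = 0: no horizontal applied forces, so A_x = 0.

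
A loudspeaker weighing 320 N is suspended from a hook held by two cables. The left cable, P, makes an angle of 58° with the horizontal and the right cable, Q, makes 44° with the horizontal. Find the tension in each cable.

ΣF_x = 0: −T_P·cos58° + T_Q·cos44° = 0 → T_Q = 0.736674·T_P.
ΣF_y = 0: T_P·sin58° + T_Q·sin44° = 320.
Substitute: T_P·(0.848048 + 0.736674·0.694658) = 320 → T_P = 235.331 ≈ 235.3 N.
Then T_Q = 0.736674 × 235.331 = 173.4 N.

T_P = 235.3 N, T_Q = 173.4 N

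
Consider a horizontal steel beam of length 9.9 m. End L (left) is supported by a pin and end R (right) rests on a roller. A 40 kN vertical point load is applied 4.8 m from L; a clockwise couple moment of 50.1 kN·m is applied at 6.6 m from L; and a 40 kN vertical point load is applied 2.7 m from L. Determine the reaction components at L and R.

L_x = 0, L_y = 44.64 kN, R_y = 35.36 kN

Moments about L: R_y·9.9 − 40·4.8 − 50.1 − 40·2.7 = 0 → R_y = 350.1/9.9 = 35.3636 ≈ 35.36 kN.
ΣF_y = 0: L_y + 35.3636 − 40 − 40 = 0 → L_y = 44.64 kN.
ΣF_x = 0: no horizontal applied forces, so L_x = 0.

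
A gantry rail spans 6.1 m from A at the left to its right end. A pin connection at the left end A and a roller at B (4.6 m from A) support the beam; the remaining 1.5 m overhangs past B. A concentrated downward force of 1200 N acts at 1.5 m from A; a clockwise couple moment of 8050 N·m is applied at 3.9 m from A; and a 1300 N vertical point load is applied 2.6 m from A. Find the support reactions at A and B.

A_x = 0, A_y = -376.1 N, B_y = 2876 N

Moments about A: B_y·4.6 − 1200·1.5 − 8050 − 1300·2.6 = 0 → B_y = 13230/4.6 = 2876.09 ≈ 2876 N.
ΣF_y = 0: A_y + 2876.09 − 1200 − 1300 = 0 → A_y = -376.1 N.
ΣF_x = 0: no horizontal applied forces, so A_x = 0.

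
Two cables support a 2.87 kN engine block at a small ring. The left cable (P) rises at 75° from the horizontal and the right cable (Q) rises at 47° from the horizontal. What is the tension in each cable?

T_P = 2.308 kN, T_Q = 0.8759 kN

ΣF_x = 0: −T_P·cos75° + T_Q·cos47° = 0 → T_Q = 0.379501·T_P.
ΣF_y = 0: T_P·sin75° + T_Q·sin47° = 2.87.
Substitute: T_P·(0.965926 + 0.379501·0.731354) = 2.87 → T_P = 2.30805 ≈ 2.308 kN.
Then T_Q = 0.379501 × 2.30805 = 0.8759 kN.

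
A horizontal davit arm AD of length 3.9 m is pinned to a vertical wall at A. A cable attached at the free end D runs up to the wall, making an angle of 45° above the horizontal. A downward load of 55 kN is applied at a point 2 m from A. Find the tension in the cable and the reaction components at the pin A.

T = 39.89 kN, A_x = 28.21 kN, A_y = 26.79 kN

ΣM about A: T·sin45°·3.9 − 55·2 = 0 → T = 110/(3.9·0.707107) = 39.8881 ≈ 39.89 kN.
ΣF_x = 0: A_x − T·cos45° = 0 → A_x = 39.8881 × 0.707107 = 28.21 kN.
ΣF_y = 0: A_y + T·sin45° − 55 = 0 → A_y = 55 − 39.8881 × 0.707107 = 26.79 kN.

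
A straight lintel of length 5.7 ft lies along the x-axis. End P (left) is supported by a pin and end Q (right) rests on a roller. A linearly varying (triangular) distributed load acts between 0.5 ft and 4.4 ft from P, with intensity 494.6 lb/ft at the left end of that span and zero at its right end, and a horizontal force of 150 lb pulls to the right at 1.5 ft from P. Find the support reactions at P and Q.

Resultant of the triangular load: ½ × 494.6 × 3.9 = 964.47 lb, acting at 1.8 ft from P (one-third of the span from the peak).
ΣM about P: Q_y·5.7 − (½·494.6·3.9)·1.8 = 0 → Q_y = 1736.046/5.7 = 304.569 ≈ 304.6 lb.
ΣF_y = 0: P_y + 304.569 − ½·494.6·3.9 = 0 → P_y = 659.9 lb.
ΣF_x = 0: P_x + 150 = 0 → P_x = -150.0 lb.

P_x = -150.0 lb, P_y = 659.9 lb, Q_y = 304.6 lb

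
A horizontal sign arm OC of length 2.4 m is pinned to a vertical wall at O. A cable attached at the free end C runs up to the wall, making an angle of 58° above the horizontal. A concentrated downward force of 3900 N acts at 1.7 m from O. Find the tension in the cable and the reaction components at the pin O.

T = 3257 N, O_x = 1726 N, O_y = 1138 N

ΣM about O: T·sin58°·2.4 − 3900·1.7 = 0 → T = 6630/(2.4·0.848048) = 3257.48 ≈ 3257 N.
ΣF_x = 0: O_x − T·cos58° = 0 → O_x = 3257.48 × 0.529919 = 1726 N.
ΣF_y = 0: O_y + T·sin58° − 3900 = 0 → O_y = 3900 − 3257.48 × 0.848048 = 1138 N.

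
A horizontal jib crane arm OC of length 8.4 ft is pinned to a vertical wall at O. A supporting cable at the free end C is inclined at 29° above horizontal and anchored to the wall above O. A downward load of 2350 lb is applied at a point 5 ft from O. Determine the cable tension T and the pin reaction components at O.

ΣM about O: T·sin29°·8.4 − 2350·5 = 0 → T = 11750/(8.4·0.48481) = 2885.27 ≈ 2885 lb.
ΣF_x = 0: O_x − T·cos29° = 0 → O_x = 2885.27 × 0.87462 = 2524 lb.
ΣF_y = 0: O_y + T·sin29° − 2350 = 0 → O_y = 2350 − 2885.27 × 0.48481 = 951.2 lb.

T = 2885 lb, O_x = 2524 lb, O_y = 951.2 lb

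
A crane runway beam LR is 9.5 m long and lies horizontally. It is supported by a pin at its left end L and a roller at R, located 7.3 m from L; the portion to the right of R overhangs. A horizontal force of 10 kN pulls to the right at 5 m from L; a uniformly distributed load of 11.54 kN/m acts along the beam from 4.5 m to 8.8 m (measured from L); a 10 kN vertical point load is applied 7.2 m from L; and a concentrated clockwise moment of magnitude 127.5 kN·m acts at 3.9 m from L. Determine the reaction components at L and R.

L_x = -10.00 kN, L_y = -12.91 kN, R_y = 72.53 kN

Resultant of the distributed load: 11.54 × 4.3 = 49.622 kN at 6.65 m from L.
Taking moments about L: R_y·7.3 − (11.54·4.3)·6.65 − 10·7.2 − 127.5 = 0 → R_y = 529.4863/7.3 = 72.5324 ≈ 72.53 kN.
ΣF_y = 0: L_y + 72.5324 − 11.54·4.3 − 10 = 0 → L_y = -12.91 kN.
ΣF_x = 0: L_x + 10 = 0 → L_x = -10.00 kN.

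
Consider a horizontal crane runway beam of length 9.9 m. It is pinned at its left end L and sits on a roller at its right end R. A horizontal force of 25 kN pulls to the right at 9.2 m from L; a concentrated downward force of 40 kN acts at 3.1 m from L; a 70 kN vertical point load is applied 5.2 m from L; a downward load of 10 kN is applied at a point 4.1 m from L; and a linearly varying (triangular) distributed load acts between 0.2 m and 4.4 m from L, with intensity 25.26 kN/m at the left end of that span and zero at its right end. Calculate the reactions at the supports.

L_x = -25.00 kN, L_y = 111.0 kN, R_y = 62.01 kN

Resultant of the triangular load: ½ × 25.26 × 4.2 = 53.046 kN, acting at 1.6 m from L (one-third of the span from the peak).
Moments about L: R_y·9.9 − 40·3.1 − 70·5.2 − 10·4.1 − (½·25.26·4.2)·1.6 = 0 → R_y = 613.8736/9.9 = 62.0074 ≈ 62.01 kN.
ΣF_y = 0: L_y + 62.0074 − 40 − 70 − 10 − ½·25.26·4.2 = 0 → L_y = 111.0 kN.
ΣF_x = 0: L_x + 25 = 0 → L_x = -25.00 kN.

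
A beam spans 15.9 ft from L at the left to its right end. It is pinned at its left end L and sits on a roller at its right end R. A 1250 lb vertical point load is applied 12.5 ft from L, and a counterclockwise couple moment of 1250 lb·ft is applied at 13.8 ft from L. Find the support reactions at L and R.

L_x = 0, L_y = 345.9 lb, R_y = 904.1 lb

Taking moments about L: R_y·15.9 − 1250·12.5 + 1250 = 0 → R_y = 14375/15.9 = 904.088 ≈ 904.1 lb.
ΣF_y = 0: L_y + 904.088 − 1250 = 0 → L_y = 345.9 lb.
ΣF_x = 0: no horizontal applied forces, so L_x = 0.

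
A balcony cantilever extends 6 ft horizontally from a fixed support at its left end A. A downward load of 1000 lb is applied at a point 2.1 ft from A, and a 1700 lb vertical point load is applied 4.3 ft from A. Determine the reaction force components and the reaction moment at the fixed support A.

ΣF_x = 0: A_x = 0.
ΣF_y = 0: A_y − 1000 − 1700 = 0 → A_y = 2700 lb.
ΣM about A: M_A − 1000·2.1 − 1700·4.3 = 0 → M_A = 9410 lb·ft.

A_x = 0, A_y = 2700 lb, M_A = 9410 lb·ft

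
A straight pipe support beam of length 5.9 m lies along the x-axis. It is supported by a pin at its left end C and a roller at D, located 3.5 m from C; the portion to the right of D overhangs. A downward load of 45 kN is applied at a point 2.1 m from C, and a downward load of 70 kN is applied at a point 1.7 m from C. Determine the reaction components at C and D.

C_x = 0, C_y = 54.00 kN, D_y = 61.00 kN

Moments about C: D_y·3.5 − 45·2.1 − 70·1.7 = 0 → D_y = 213.5/3.5 = 61.00 kN.
ΣF_y = 0: C_y + 61 − 45 − 70 = 0 → C_y = 54.00 kN.
ΣF_x = 0: no horizontal applied forces, so C_x = 0.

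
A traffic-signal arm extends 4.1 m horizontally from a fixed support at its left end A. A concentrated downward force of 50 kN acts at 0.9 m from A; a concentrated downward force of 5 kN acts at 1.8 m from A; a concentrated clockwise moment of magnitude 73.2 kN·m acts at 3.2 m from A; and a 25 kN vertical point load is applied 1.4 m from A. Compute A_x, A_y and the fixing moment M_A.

ΣF_x = 0: A_x = 0.
ΣF_y = 0: A_y − 50 − 5 − 25 = 0 → A_y = 80.00 kN.
ΣM about A: M_A − 50·0.9 − 5·1.8 − 73.2 − 25·1.4 = 0 → M_A = 162.2 kN·m.

A_x = 0, A_y = 80.00 kN, M_A = 162.2 kN·m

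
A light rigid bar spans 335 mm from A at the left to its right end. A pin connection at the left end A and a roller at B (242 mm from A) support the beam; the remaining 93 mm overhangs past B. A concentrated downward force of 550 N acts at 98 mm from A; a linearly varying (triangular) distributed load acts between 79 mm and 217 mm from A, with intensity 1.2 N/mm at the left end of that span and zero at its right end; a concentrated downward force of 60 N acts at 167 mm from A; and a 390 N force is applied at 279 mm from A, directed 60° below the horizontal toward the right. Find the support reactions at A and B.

Resultant of the triangular load: ½ × 1.2 × 138 = 82.8 N, acting at 125 mm from A (one-third of the span from the peak).
ΣM about A: B_y·242 − 550·98 − (½·1.2·138)·125 − 60·167 − 390·sin60°·279 = 0 → B_y = 168502/242 = 696.289 ≈ 696.3 N.
ΣF_y = 0: A_y + 696.289 − 550 − ½·1.2·138 − 60 − 390·sin60° = 0 → A_y = 334.3 N.
ΣF_x = 0: A_x + 390·cos60° = 0 → A_x = -195.0 N.

A_x = -195.0 N, A_y = 334.3 N, B_y = 696.3 N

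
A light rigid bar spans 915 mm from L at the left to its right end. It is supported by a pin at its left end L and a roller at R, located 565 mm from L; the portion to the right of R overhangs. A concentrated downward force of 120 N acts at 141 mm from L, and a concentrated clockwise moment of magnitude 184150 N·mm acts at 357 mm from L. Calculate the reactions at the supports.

L_x = 0, L_y = -235.9 N, R_y = 355.9 N

Taking moments about L: R_y·565 − 120·141 − 184150 = 0 → R_y = 201070/565 = 355.876 ≈ 355.9 N.
ΣF_y = 0: L_y + 355.876 − 120 = 0 → L_y = -235.9 N.
ΣF_x = 0: no horizontal applied forces, so L_x = 0.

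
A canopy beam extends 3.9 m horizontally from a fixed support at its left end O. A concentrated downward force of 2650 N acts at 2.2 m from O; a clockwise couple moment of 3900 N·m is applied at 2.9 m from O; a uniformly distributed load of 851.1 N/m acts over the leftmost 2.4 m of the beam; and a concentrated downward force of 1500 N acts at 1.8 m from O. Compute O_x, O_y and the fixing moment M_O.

Resultant of the distributed load: 851.1 × 2.4 = 2042.64 N at 1.2 m from O.
ΣF_x = 0: O_x = 0.
ΣF_y = 0: O_y − 2650 − 851.1·2.4 − 1500 = 0 → O_y = 6193 N.
ΣM about O: M_O − 2650·2.2 − 3900 − (851.1·2.4)·1.2 − 1500·1.8 = 0 → M_O = 14880 N·m.

O_x = 0, O_y = 6193 N, M_O = 14880 N·m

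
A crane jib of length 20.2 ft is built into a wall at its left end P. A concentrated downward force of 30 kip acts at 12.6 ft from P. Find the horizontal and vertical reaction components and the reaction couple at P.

ΣF_x = 0: P_x = 0.
ΣF_y = 0: P_y − 30 = 0 → P_y = 30.00 kip.
ΣM about P: M_P − 30·12.6 = 0 → M_P = 378.0 kip·ft.

P_x = 0, P_y = 30.00 kip, M_P = 378.0 kip·ft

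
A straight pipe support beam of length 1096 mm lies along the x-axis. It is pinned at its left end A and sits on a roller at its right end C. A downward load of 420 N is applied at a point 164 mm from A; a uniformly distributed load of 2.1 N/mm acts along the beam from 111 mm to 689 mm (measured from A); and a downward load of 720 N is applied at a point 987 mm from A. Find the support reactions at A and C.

Resultant of the distributed load: 2.1 × 578 = 1213.8 N at 400 mm from A.
ΣM about A: C_y·1096 − 420·164 − (2.1·578)·400 − 720·987 = 0 → C_y = 1265040/1096 = 1154.23 ≈ 1154 N.
ΣF_y = 0: A_y + 1154.23 − 420 − 2.1·578 − 720 = 0 → A_y = 1200 N.
ΣF_x = 0: no horizontal applied forces, so A_x = 0.

A_x = 0, A_y = 1200 N, C_y = 1154 N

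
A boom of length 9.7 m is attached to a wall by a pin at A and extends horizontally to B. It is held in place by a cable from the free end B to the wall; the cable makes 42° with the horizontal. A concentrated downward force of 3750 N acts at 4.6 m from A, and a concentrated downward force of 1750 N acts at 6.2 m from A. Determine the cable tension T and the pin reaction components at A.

T = 4329 N, A_x = 3217 N, A_y = 2603 N

ΣM about A: T·sin42°·9.7 − 3750·4.6 − 1750·6.2 = 0 → T = 28100/(9.7·0.669131) = 4329.36 ≈ 4329 N.
ΣF_x = 0: A_x − T·cos42° = 0 → A_x = 4329.36 × 0.743145 = 3217 N.
ΣF_y = 0: A_y + T·sin42° − 3750 − 1750 = 0 → A_y = 5500 − 4329.36 × 0.669131 = 2603 N.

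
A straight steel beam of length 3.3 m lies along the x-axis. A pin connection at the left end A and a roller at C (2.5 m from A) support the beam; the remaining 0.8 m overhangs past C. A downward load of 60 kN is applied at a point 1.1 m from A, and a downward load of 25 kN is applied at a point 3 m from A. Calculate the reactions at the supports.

Taking moments about A: C_y·2.5 − 60·1.1 − 25·3 = 0 → C_y = 141/2.5 = 56.40 kN.
ΣF_y = 0: A_y + 56.4 − 60 − 25 = 0 → A_y = 28.60 kN.
ΣF_x = 0: no horizontal applied forces, so A_x = 0.

A_x = 0, A_y = 28.60 kN, C_y = 56.40 kN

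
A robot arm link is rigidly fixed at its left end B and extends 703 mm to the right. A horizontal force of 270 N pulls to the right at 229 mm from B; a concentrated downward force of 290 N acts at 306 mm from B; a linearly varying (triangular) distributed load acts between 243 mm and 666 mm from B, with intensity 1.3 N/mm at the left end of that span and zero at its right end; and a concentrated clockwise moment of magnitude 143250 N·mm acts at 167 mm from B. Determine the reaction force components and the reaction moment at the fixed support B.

Resultant of the triangular load: ½ × 1.3 × 423 = 274.95 N, acting at 384 mm from B (one-third of the span from the peak).
ΣF_x = 0: B_x + 270 = 0 → B_x = -270.0 N.
ΣF_y = 0: B_y − 290 − ½·1.3·423 = 0 → B_y = 565.0 N.
ΣM about B: M_B − 290·306 − (½·1.3·423)·384 − 143250 = 0 → M_B = 337600 N·mm.

B_x = -270.0 N, B_y = 565.0 N, M_B = 337600 N·mm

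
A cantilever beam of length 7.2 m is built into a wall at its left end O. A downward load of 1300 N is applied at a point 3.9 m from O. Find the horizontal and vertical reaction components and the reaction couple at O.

ΣF_x = 0: O_x = 0.
ΣF_y = 0: O_y − 1300 = 0 → O_y = 1300 N.
ΣM about O: M_O − 1300·3.9 = 0 → M_O = 5070 N·m.

O_x = 0, O_y = 1300 N, M_O = 5070 N·m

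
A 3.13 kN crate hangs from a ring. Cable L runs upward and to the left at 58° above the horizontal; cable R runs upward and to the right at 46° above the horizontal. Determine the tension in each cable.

T_L = 2.241 kN, T_R = 1.709 kN

ΣF_x = 0: −T_L·cos58° + T_R·cos46° = 0 → T_R = 0.762849·T_L.
ΣF_y = 0: T_L·sin58° + T_R·sin46° = 3.13.
Substitute: T_L·(0.848048 + 0.762849·0.71934) = 3.13 → T_L = 2.24084 ≈ 2.241 kN.
Then T_R = 0.762849 × 2.24084 = 1.709 kN.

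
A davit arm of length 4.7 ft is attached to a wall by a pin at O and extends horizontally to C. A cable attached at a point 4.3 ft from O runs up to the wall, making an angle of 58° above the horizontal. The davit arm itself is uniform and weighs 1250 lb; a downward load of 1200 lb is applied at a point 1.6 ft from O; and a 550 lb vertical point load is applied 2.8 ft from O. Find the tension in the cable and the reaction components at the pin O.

T = 1754 lb, O_x = 929.7 lb, O_y = 1512 lb

ΣM about O: T·sin58°·4.3 − 1250·2.35 − 1200·1.6 − 550·2.8 = 0 → T = 6397.5/(4.3·0.848048) = 1754.37 ≈ 1754 lb.
ΣF_x = 0: O_x − T·cos58° = 0 → O_x = 1754.37 × 0.529919 = 929.7 lb.
ΣF_y = 0: O_y + T·sin58° − 1250 − 1200 − 550 = 0 → O_y = 3000 − 1754.37 × 0.848048 = 1512 lb.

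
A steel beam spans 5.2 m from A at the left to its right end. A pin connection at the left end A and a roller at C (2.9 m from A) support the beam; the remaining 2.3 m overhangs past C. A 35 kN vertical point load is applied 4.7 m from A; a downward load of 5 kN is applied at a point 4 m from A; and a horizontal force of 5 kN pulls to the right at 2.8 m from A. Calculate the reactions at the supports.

Moments about A: C_y·2.9 − 35·4.7 − 5·4 = 0 → C_y = 184.5/2.9 = 63.6207 ≈ 63.62 kN.
ΣF_y = 0: A_y + 63.6207 − 35 − 5 = 0 → A_y = -23.62 kN.
ΣF_x = 0: A_x + 5 = 0 → A_x = -5.000 kN.

A_x = -5.000 kN, A_y = -23.62 kN, C_y = 63.62 kN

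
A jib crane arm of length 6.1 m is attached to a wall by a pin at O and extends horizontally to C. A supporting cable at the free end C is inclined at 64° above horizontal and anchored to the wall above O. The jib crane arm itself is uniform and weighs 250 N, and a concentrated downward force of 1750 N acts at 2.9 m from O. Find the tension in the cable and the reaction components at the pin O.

T = 1065 N, O_x = 466.7 N, O_y = 1043 N

ΣM about O: T·sin64°·6.1 − 250·3.05 − 1750·2.9 = 0 → T = 5837.5/(6.1·0.898794) = 1064.72 ≈ 1065 N.
ΣF_x = 0: O_x − T·cos64° = 0 → O_x = 1064.72 × 0.438371 = 466.7 N.
ΣF_y = 0: O_y + T·sin64° − 250 − 1750 = 0 → O_y = 2000 − 1064.72 × 0.898794 = 1043 N.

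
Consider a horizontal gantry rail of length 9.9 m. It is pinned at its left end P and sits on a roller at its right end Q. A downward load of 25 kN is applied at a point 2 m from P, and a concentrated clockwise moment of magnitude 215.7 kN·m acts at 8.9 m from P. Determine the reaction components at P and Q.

Moments about P: Q_y·9.9 − 25·2 − 215.7 = 0 → Q_y = 265.7/9.9 = 26.8384 ≈ 26.84 kN.
ΣF_y = 0: P_y + 26.8384 − 25 = 0 → P_y = -1.838 kN.
ΣF_x = 0: no horizontal applied forces, so P_x = 0.

P_x = 0, P_y = -1.838 kN, Q_y = 26.84 kN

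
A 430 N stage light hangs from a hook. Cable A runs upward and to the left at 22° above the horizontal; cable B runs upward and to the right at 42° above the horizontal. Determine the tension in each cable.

T_A = 355.5 N, T_B = 443.6 N

ΣF_x = 0: −T_A·cos22° + T_B·cos42° = 0 → T_B = 1.24765·T_A.
ΣF_y = 0: T_A·sin22° + T_B·sin42° = 430.
Substitute: T_A·(0.374607 + 1.24765·0.669131) = 430 → T_A = 355.534 ≈ 355.5 N.
Then T_B = 1.24765 × 355.534 = 443.6 N.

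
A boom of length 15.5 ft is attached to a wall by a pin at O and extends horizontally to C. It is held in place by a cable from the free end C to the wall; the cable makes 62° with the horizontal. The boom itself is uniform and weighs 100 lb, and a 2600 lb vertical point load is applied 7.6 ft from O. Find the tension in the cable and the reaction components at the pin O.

T = 1500 lb, O_x = 704.4 lb, O_y = 1375 lb

ΣM about O: T·sin62°·15.5 − 100·7.75 − 2600·7.6 = 0 → T = 20535/(15.5·0.882948) = 1500.47 ≈ 1500 lb.
ΣF_x = 0: O_x − T·cos62° = 0 → O_x = 1500.47 × 0.469472 = 704.4 lb.
ΣF_y = 0: O_y + T·sin62° − 100 − 2600 = 0 → O_y = 2700 − 1500.47 × 0.882948 = 1375 lb.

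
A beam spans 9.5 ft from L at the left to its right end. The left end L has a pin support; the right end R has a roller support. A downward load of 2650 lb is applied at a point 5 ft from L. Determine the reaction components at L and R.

Taking moments about L: R_y·9.5 − 2650·5 = 0 → R_y = 13250/9.5 = 1394.74 ≈ 1395 lb.
ΣF_y = 0: L_y + 1394.74 − 2650 = 0 → L_y = 1255 lb.
ΣF_x = 0: no horizontal applied forces, so L_x = 0.

L_x = 0, L_y = 1255 lb, R_y = 1395 lb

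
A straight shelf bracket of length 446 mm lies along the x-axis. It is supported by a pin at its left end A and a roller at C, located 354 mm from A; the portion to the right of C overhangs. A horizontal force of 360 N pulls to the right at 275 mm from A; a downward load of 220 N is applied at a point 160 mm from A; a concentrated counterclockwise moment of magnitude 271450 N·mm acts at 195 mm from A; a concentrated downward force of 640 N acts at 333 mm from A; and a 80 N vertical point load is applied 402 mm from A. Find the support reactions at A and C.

Taking moments about A: C_y·354 − 220·160 + 271450 − 640·333 − 80·402 = 0 → C_y = 9030/354 = 25.5085 ≈ 25.51 N.
ΣF_y = 0: A_y + 25.5085 − 220 − 640 − 80 = 0 → A_y = 914.5 N.
ΣF_x = 0: A_x + 360 = 0 → A_x = -360.0 N.

A_x = -360.0 N, A_y = 914.5 N, C_y = 25.51 N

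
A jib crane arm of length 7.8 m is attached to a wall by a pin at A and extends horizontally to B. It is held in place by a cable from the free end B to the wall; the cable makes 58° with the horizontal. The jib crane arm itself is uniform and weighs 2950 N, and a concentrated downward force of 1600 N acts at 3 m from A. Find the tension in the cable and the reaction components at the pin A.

T = 2465 N, A_x = 1306 N, A_y = 2460 N

ΣM about A: T·sin58°·7.8 − 2950·3.9 − 1600·3 = 0 → T = 16305/(7.8·0.848048) = 2464.94 ≈ 2465 N.
ΣF_x = 0: A_x − T·cos58° = 0 → A_x = 2464.94 × 0.529919 = 1306 N.
ΣF_y = 0: A_y + T·sin58° − 2950 − 1600 = 0 → A_y = 4550 − 2464.94 × 0.848048 = 2460 N.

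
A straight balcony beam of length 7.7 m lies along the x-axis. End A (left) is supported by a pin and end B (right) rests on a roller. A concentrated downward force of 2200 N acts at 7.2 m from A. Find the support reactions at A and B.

A_x = 0, A_y = 142.9 N, B_y = 2057 N

Taking moments about A: B_y·7.7 − 2200·7.2 = 0 → B_y = 15840/7.7 = 2057.14 ≈ 2057 N.
ΣF_y = 0: A_y + 2057.14 − 2200 = 0 → A_y = 142.9 N.
ΣF_x = 0: no horizontal applied forces, so A_x = 0.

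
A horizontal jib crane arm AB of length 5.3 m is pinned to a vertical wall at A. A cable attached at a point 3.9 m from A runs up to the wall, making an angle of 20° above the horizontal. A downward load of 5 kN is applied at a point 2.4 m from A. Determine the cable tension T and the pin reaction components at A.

ΣM about A: T·sin20°·3.9 − 5·2.4 = 0 → T = 12/(3.9·0.34202) = 8.99633 ≈ 8.996 kN.
ΣF_x = 0: A_x − T·cos20° = 0 → A_x = 8.99633 × 0.939693 = 8.454 kN.
ΣF_y = 0: A_y + T·sin20° − 5 = 0 → A_y = 5 − 8.99633 × 0.34202 = 1.923 kN.

T = 8.996 kN, A_x = 8.454 kN, A_y = 1.923 kN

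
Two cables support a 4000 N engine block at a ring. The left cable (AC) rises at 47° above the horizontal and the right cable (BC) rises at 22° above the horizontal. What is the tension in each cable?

T_AC = 3973 N, T_BC = 2922 N

ΣF_x = 0: −T_AC·cos47° + T_BC·cos22° = 0 → T_BC = 0.735559·T_AC.
ΣF_y = 0: T_AC·sin47° + T_BC·sin22° = 4000.
Substitute: T_AC·(0.731354 + 0.735559·0.374607) = 4000 → T_AC = 3972.59 ≈ 3973 N.
Then T_BC = 0.735559 × 3972.59 = 2922 N.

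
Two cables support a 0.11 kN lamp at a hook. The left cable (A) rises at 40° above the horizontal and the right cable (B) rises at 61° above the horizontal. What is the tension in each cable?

ΣF_x = 0: −T_A·cos40° + T_B·cos61° = 0 → T_B = 1.58009·T_A.
ΣF_y = 0: T_A·sin40° + T_B·sin61° = 0.11.
Substitute: T_A·(0.642788 + 1.58009·0.87462) = 0.11 → T_A = 0.0543273 ≈ 0.05433 kN.
Then T_B = 1.58009 × 0.0543273 = 0.08584 kN.

T_A = 0.05433 kN, T_B = 0.08584 kN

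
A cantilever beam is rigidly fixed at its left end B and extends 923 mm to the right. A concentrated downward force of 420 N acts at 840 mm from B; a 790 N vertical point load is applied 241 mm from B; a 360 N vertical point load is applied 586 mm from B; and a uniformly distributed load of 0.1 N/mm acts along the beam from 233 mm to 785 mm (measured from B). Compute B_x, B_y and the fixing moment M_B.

B_x = 0, B_y = 1625 N, M_B = 782200 N·mm

Resultant of the distributed load: 0.1 × 552 = 55.2 N at 509 mm from B.
ΣF_x = 0: B_x = 0.
ΣF_y = 0: B_y − 420 − 790 − 360 − 0.1·552 = 0 → B_y = 1625 N.
ΣM about B: M_B − 420·840 − 790·241 − 360·586 − (0.1·552)·509 = 0 → M_B = 782200 N·mm.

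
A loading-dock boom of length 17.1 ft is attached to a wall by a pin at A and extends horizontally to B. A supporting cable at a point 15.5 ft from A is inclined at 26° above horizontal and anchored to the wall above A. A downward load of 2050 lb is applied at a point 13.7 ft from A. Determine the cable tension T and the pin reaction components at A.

ΣM about A: T·sin26°·15.5 − 2050·13.7 = 0 → T = 28085/(15.5·0.438371) = 4133.34 ≈ 4133 lb.
ΣF_x = 0: A_x − T·cos26° = 0 → A_x = 4133.34 × 0.898794 = 3715 lb.
ΣF_y = 0: A_y + T·sin26° − 2050 = 0 → A_y = 2050 − 4133.34 × 0.438371 = 238.1 lb.

T = 4133 lb, A_x = 3715 lb, A_y = 238.1 lb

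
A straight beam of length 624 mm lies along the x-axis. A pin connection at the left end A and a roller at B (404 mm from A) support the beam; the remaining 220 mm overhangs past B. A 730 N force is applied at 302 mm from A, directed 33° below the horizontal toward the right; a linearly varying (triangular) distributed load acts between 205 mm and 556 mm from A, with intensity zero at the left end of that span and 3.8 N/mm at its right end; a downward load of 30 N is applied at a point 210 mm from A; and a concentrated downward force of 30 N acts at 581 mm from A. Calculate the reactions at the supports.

A_x = -612.2 N, A_y = 43.87 N, B_y = 1081 N

Resultant of the triangular load: ½ × 3.8 × 351 = 666.9 N, acting at 439 mm from A (one-third of the span from the peak).
ΣM about A: B_y·404 − 730·sin33°·302 − (½·3.8·351)·439 − 30·210 − 30·581 = 0 → B_y = 436570/404 = 1080.62 ≈ 1081 N.
ΣF_y = 0: A_y + 1080.62 − 730·sin33° − ½·3.8·351 − 30 − 30 = 0 → A_y = 43.87 N.
ΣF_x = 0: A_x + 730·cos33° = 0 → A_x = -612.2 N.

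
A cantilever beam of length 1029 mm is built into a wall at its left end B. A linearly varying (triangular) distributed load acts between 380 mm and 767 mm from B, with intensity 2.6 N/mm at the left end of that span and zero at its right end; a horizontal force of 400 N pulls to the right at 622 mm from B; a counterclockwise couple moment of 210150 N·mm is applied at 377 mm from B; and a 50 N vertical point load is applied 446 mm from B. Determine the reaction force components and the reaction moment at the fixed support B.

Resultant of the triangular load: ½ × 2.6 × 387 = 503.1 N, acting at 509 mm from B (one-third of the span from the peak).
ΣF_x = 0: B_x + 400 = 0 → B_x = -400.0 N.
ΣF_y = 0: B_y − ½·2.6·387 − 50 = 0 → B_y = 553.1 N.
ΣM about B: M_B − (½·2.6·387)·509 + 210150 − 50·446 = 0 → M_B = 68230 N·mm.

B_x = -400.0 N, B_y = 553.1 N, M_B = 68230 N·mm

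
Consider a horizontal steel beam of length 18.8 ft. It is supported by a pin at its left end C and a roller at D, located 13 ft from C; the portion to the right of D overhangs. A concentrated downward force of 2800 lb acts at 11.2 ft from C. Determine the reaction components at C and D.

Moments about C: D_y·13 − 2800·11.2 = 0 → D_y = 31360/13 = 2412.31 ≈ 2412 lb.
ΣF_y = 0: C_y + 2412.31 − 2800 = 0 → C_y = 387.7 lb.
ΣF_x = 0: no horizontal applied forces, so C_x = 0.

C_x = 0, C_y = 387.7 lb, D_y = 2412 lb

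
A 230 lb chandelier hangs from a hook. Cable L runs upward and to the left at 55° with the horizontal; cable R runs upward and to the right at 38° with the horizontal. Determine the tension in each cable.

ΣF_x = 0: −T_L·cos55° + T_R·cos38° = 0 → T_R = 0.727879·T_L.
ΣF_y = 0: T_L·sin55° + T_R·sin38° = 230.
Substitute: T_L·(0.819152 + 0.727879·0.615661) = 230 → T_L = 181.491 ≈ 181.5 lb.
Then T_R = 0.727879 × 181.491 = 132.1 lb.

T_L = 181.5 lb, T_R = 132.1 lb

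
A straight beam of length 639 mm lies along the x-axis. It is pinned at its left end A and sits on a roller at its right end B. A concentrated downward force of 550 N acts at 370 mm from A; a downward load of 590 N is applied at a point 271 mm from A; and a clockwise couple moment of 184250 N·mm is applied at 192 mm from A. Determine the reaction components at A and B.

Moments about A: B_y·639 − 550·370 − 590·271 − 184250 = 0 → B_y = 547640/639 = 857.027 ≈ 857.0 N.
ΣF_y = 0: A_y + 857.027 − 550 − 590 = 0 → A_y = 283.0 N.
ΣF_x = 0: no horizontal applied forces, so A_x = 0.

A_x = 0, A_y = 283.0 N, B_y = 857.0 N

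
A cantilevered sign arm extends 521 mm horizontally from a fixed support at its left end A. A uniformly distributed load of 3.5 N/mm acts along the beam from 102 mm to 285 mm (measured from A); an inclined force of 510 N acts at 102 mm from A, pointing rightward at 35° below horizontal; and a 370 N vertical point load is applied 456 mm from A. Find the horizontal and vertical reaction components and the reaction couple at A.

A_x = -417.8 N, A_y = 1303 N, M_A = 322500 N·mm

Resultant of the distributed load: 3.5 × 183 = 640.5 N at 193.5 mm from A.
ΣF_x = 0: A_x + 510·cos35° = 0 → A_x = -417.8 N.
ΣF_y = 0: A_y − 3.5·183 − 510·sin35° − 370 = 0 → A_y = 1303 N.
ΣM about A: M_A − (3.5·183)·193.5 − 510·sin35°·102 − 370·456 = 0 → M_A = 322500 N·mm.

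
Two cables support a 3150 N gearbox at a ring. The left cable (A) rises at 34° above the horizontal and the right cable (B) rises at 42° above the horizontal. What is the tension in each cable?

T_A = 2413 N, T_B = 2691 N

ΣF_x = 0: −T_A·cos34° + T_B·cos42° = 0 → T_B = 1.11558·T_A.
ΣF_y = 0: T_A·sin34° + T_B·sin42° = 3150.
Substitute: T_A·(0.559193 + 1.11558·0.669131) = 3150 → T_A = 2412.57 ≈ 2413 N.
Then T_B = 1.11558 × 2412.57 = 2691 N.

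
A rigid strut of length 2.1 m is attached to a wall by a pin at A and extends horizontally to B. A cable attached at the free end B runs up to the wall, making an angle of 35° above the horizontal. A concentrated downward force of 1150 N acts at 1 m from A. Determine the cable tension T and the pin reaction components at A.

ΣM about A: T·sin35°·2.1 − 1150·1 = 0 → T = 1150/(2.1·0.573576) = 954.745 ≈ 954.7 N.
ΣF_x = 0: A_x − T·cos35° = 0 → A_x = 954.745 × 0.819152 = 782.1 N.
ΣF_y = 0: A_y + T·sin35° − 1150 = 0 → A_y = 1150 − 954.745 × 0.573576 = 602.4 N.

T = 954.7 N, A_x = 782.1 N, A_y = 602.4 N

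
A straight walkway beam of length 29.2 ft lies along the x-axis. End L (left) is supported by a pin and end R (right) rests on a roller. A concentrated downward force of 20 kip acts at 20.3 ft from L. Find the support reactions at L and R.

L_x = 0, L_y = 6.096 kip, R_y = 13.90 kip

Taking moments about L: R_y·29.2 − 20·20.3 = 0 → R_y = 406/29.2 = 13.9041 ≈ 13.90 kip.
ΣF_y = 0: L_y + 13.9041 − 20 = 0 → L_y = 6.096 kip.
ΣF_x = 0: no horizontal applied forces, so L_x = 0.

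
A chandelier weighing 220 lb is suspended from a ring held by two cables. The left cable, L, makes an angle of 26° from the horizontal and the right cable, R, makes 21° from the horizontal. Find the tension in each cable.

T_L = 280.8 lb, T_R = 270.4 lb

ΣF_x = 0: −T_L·cos26° + T_R·cos21° = 0 → T_R = 0.962739·T_L.
ΣF_y = 0: T_L·sin26° + T_R·sin21° = 220.
Substitute: T_L·(0.438371 + 0.962739·0.358368) = 220 → T_L = 280.832 ≈ 280.8 lb.
Then T_R = 0.962739 × 280.832 = 270.4 lb.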